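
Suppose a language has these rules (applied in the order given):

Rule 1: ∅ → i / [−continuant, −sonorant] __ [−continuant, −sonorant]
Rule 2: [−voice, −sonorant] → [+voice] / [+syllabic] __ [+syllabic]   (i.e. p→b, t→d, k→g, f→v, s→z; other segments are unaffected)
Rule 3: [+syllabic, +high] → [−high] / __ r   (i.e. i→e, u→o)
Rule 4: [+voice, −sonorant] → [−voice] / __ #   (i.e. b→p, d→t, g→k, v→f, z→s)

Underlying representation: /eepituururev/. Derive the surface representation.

Rule 1 (stop-cluster i-epenthesis): no segment meets the environment; /eepituururev/ is unchanged.
Rule 2 (intervocalic voicing): /p/ is a voiceless obstruent between vowels /e/ and /i/, so it voices to [b]. /t/ is a voiceless obstruent between vowels /i/ and /u/, so it voices to [d]. /eepituururev/ → eebiduururev.
Rule 3 (pre-rhotic lowering): /u/ is a high vowel immediately before /r/, so it lowers to [o]. /u/ is a high vowel immediately before /r/, so it lowers to [o]. /eebiduururev/ → eebiduororev.
Rule 4 (final devoicing): /v/ is a voiced obstruent in word-final position, so it devoices to [f]. /eebiduororev/ → eebiduororef.

eebiduororef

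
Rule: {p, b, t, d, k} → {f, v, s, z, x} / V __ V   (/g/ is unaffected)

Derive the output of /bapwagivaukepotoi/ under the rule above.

/k/ is a stop between vowels /u/ and /e/, so it spirantizes to the fricative [x].
/p/ is a stop between vowels /e/ and /o/, so it spirantizes to the fricative [f].
/t/ is a stop between vowels /o/ and /o/, so it spirantizes to the fricative [s].
The other instances of /b/, /p/ do not occur in the required environment and remain unchanged.
Surface form: [bapwagivauxefosoi].

bapwagivauxefosoi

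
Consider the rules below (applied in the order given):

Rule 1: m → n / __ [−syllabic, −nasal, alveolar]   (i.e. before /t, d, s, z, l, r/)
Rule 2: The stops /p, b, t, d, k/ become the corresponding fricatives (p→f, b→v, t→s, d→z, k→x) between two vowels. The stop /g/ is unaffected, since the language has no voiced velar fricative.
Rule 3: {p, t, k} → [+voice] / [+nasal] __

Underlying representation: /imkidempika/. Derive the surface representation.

Rule 1 (nasal place assimilation): no segment meets the environment; /imkidempika/ is unchanged.
Rule 2 (intervocalic spirantization): /d/ is a stop between vowels /i/ and /e/, so it spirantizes to the fricative [z]. /k/ is a stop between vowels /i/ and /a/, so it spirantizes to the fricative [x]. /imkidempika/ → imkizempixa.
Rule 3 (post-nasal voicing): /k/ is a voiceless stop immediately after the nasal /m/, so it voices to [g]. /p/ is a voiceless stop immediately after the nasal /m/, so it voices to [b]. /imkizempixa/ → imgizembixa.

imgizembixa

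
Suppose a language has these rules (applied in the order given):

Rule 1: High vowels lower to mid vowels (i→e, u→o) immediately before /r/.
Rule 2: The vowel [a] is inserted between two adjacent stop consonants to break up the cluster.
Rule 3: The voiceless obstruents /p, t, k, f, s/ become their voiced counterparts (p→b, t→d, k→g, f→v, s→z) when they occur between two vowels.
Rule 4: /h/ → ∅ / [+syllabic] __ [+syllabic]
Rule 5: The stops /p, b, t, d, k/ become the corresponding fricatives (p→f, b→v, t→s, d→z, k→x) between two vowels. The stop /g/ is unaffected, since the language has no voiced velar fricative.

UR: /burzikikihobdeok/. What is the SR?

borzigigiovazeok

Rule 1 (pre-rhotic lowering): /u/ is a high vowel immediately before /r/, so it lowers to [o]. /burzikikihobdeok/ → borzikikihobdeok.
Rule 2 (stop-cluster a-epenthesis): /b/ and /d/ form a stop–stop cluster, so [a] is inserted between them. /borzikikihobdeok/ → borzikikihobadeok.
Rule 3 (intervocalic voicing): /k/ is a voiceless obstruent between vowels /i/ and /i/, so it voices to [g]. /k/ is a voiceless obstruent between vowels /i/ and /i/, so it voices to [g]. /borzikikihobadeok/ → borzigigihobadeok.
Rule 4 (intervocalic h-deletion): /h/ occurs between vowels /i/ and /o/, so it deletes. /borzigigihobadeok/ → borzigigiobadeok.
Rule 5 (intervocalic spirantization): /b/ is a stop between vowels /o/ and /a/, so it spirantizes to the fricative [v]. /d/ is a stop between vowels /a/ and /e/, so it spirantizes to the fricative [z]. /borzigigiobadeok/ → borzigigiovazeok.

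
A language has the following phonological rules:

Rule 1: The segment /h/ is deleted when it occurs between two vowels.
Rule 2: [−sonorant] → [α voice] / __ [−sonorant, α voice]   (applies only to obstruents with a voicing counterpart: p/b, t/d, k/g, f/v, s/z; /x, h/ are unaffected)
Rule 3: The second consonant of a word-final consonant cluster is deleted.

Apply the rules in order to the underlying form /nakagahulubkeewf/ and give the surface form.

nakagaulupkeew

Rule 1 (intervocalic h-deletion): /h/ occurs between vowels /a/ and /u/, so it deletes. /nakagahulubkeewf/ → nakagaulubkeewf.
Rule 2 (regressive voicing assimilation): /b/ precedes the voiceless obstruent /k/, so it devoices to [p] by assimilation. /nakagaulubkeewf/ → nakagaulupkeewf.
Rule 3 (final cluster simplification): /f/ is the second consonant of a word-final cluster /wf/, so it deletes. /nakagaulupkeewf/ → nakagaulupkeew.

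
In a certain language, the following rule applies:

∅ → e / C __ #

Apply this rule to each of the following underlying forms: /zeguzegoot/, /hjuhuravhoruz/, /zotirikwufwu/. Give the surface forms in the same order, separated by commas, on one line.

zeguzegoote, hjuhuravhoruze, zotirikwufwu

/zeguzegoot/: the form ends in the consonant /t/, so [e] is inserted word-finally. → [zeguzegoote].
/hjuhuravhoruz/: the form ends in the consonant /z/, so [e] is inserted word-finally. → [hjuhuravhoruze].
/zotirikwufwu/: the rule's environment is not met; surfaces unchanged as [zotirikwufwu].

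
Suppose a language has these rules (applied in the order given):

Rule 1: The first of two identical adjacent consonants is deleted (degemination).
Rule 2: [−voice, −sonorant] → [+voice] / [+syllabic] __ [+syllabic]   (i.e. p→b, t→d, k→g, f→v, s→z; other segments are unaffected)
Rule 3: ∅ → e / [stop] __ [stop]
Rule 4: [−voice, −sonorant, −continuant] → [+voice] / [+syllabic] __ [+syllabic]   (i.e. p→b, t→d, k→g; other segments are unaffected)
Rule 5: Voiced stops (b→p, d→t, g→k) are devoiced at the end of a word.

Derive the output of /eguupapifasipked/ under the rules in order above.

Rule 1 (degemination): no segment meets the environment; /eguupapifasipked/ is unchanged.
Rule 2 (intervocalic voicing): /p/ is a voiceless obstruent between vowels /u/ and /a/, so it voices to [b]. /p/ is a voiceless obstruent between vowels /a/ and /i/, so it voices to [b]. /f/ is a voiceless obstruent between vowels /i/ and /a/, so it voices to [v]. /s/ is a voiceless obstruent between vowels /a/ and /i/, so it voices to [z]. /eguupapifasipked/ → eguubabivazipked.
Rule 3 (stop-cluster e-epenthesis): /p/ and /k/ form a stop–stop cluster, so [e] is inserted between them. /eguubabivazipked/ → eguubabivazipeked.
Rule 4 (intervocalic voicing): /p/ is a voiceless stop between vowels /i/ and /e/, so it voices to [b]. /k/ is a voiceless stop between vowels /e/ and /e/, so it voices to [g]. /eguubabivazipeked/ → eguubabivazibeged.
Rule 5 (final devoicing): /d/ is a voiced stop in word-final position, so it devoices to [t]. /eguubabivazibeged/ → eguubabivazibeget.

eguubabivazibeget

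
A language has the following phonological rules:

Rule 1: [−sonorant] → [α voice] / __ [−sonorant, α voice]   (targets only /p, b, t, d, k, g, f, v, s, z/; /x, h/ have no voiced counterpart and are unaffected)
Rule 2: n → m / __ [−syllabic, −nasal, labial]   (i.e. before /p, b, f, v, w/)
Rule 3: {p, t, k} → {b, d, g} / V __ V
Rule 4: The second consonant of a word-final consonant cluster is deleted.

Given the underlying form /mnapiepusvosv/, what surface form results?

Rule 1 (regressive voicing assimilation): /s/ precedes the voiced obstruent /v/, so it voices to [z] by assimilation. /s/ precedes the voiced obstruent /v/, so it voices to [z] by assimilation. /mnapiepusvosv/ → mnapiepuzvozv.
Rule 2 (nasal place assimilation): no segment meets the environment; /mnapiepuzvozv/ is unchanged.
Rule 3 (intervocalic voicing): /p/ is a voiceless stop between vowels /a/ and /i/, so it voices to [b]. /p/ is a voiceless stop between vowels /e/ and /u/, so it voices to [b]. /mnapiepuzvozv/ → mnabiebuzvozv.
Rule 4 (final cluster simplification): /v/ is the second consonant of a word-final cluster /zv/, so it deletes. /mnabiebuzvozv/ → mnabiebuzvoz.

mnabiebuzvoz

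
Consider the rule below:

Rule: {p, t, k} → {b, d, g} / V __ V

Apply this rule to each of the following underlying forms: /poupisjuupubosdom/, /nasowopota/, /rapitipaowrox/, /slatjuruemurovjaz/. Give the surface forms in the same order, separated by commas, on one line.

poubisjuububosdom, nasowoboda, rabidibaowrox, slatjuruemurovjaz

/poupisjuupubosdom/: /p/ is a voiceless stop between vowels /u/ and /i/, so it voices to [b]. /p/ is a voiceless stop between vowels /u/ and /u/, so it voices to [b]. → [poubisjuububosdom].
/nasowopota/: /p/ is a voiceless stop between vowels /o/ and /o/, so it voices to [b]. /t/ is a voiceless stop between vowels /o/ and /a/, so it voices to [d]. → [nasowoboda].
/rapitipaowrox/: /p/ is a voiceless stop between vowels /a/ and /i/, so it voices to [b]. /t/ is a voiceless stop between vowels /i/ and /i/, so it voices to [d]. /p/ is a voiceless stop between vowels /i/ and /a/, so it voices to [b]. → [rabidibaowrox].
/slatjuruemurovjaz/: the rule's environment is not met; surfaces unchanged as [slatjuruemurovjaz].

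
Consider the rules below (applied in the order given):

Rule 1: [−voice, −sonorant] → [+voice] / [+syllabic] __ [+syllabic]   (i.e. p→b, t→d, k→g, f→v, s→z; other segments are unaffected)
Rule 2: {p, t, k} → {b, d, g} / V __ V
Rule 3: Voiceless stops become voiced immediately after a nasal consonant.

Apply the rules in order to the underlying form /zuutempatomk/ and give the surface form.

Rule 1 (intervocalic voicing): /t/ is a voiceless obstruent between vowels /u/ and /e/, so it voices to [d]. /t/ is a voiceless obstruent between vowels /a/ and /o/, so it voices to [d]. /zuutempatomk/ → zuudempadomk.
Rule 2 (intervocalic voicing): no segment meets the environment; /zuudempadomk/ is unchanged.
Rule 3 (post-nasal voicing): /p/ is a voiceless stop immediately after the nasal /m/, so it voices to [b]. /k/ is a voiceless stop immediately after the nasal /m/, so it voices to [g]. /zuudempadomk/ → zuudembadomg.

zuudembadomg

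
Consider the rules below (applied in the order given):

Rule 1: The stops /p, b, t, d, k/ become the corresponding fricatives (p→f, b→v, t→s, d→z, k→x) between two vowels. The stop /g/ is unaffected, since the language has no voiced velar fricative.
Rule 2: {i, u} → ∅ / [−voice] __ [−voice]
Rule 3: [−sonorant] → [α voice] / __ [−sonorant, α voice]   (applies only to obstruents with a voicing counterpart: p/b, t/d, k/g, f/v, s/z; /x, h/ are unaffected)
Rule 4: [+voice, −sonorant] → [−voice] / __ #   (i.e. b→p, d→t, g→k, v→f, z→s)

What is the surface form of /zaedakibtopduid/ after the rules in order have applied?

Rule 1 (intervocalic spirantization): /d/ is a stop between vowels /e/ and /a/, so it spirantizes to the fricative [z]. /k/ is a stop between vowels /a/ and /i/, so it spirantizes to the fricative [x]. /zaedakibtopduid/ → zaezaxibtopduid.
Rule 2 (high vowel syncope): no segment meets the environment; /zaezaxibtopduid/ is unchanged.
Rule 3 (regressive voicing assimilation): /b/ precedes the voiceless obstruent /t/, so it devoices to [p] by assimilation. /p/ precedes the voiced obstruent /d/, so it voices to [b] by assimilation. /zaezaxibtopduid/ → zaezaxiptobduid.
Rule 4 (final devoicing): /d/ is a voiced obstruent in word-final position, so it devoices to [t]. /zaezaxiptobduid/ → zaezaxiptobduit.

zaezaxiptobduit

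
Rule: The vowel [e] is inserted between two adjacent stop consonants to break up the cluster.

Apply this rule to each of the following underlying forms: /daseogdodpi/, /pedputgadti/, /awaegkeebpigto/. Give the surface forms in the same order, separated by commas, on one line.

/daseogdodpi/: /g/ and /d/ form a stop–stop cluster, so [e] is inserted between them. /d/ and /p/ form a stop–stop cluster, so [e] is inserted between them. → [daseogedodepi].
/pedputgadti/: /d/ and /p/ form a stop–stop cluster, so [e] is inserted between them. /t/ and /g/ form a stop–stop cluster, so [e] is inserted between them. /d/ and /t/ form a stop–stop cluster, so [e] is inserted between them. → [pedeputegadeti].
/awaegkeebpigto/: /g/ and /k/ form a stop–stop cluster, so [e] is inserted between them. /b/ and /p/ form a stop–stop cluster, so [e] is inserted between them. /g/ and /t/ form a stop–stop cluster, so [e] is inserted between them. → [awaegekeebepigeto].

daseogedodepi, pedeputegadeti, awaegekeebepigeto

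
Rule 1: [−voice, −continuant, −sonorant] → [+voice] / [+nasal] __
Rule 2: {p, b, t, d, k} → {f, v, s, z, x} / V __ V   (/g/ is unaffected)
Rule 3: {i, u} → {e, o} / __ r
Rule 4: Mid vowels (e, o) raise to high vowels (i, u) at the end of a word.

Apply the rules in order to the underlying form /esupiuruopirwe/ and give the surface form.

esufioruoferwi

Rule 1 (post-nasal voicing): no segment meets the environment; /esupiuruopirwe/ is unchanged.
Rule 2 (intervocalic spirantization): /p/ is a stop between vowels /u/ and /i/, so it spirantizes to the fricative [f]. /p/ is a stop between vowels /o/ and /i/, so it spirantizes to the fricative [f]. /esupiuruopirwe/ → esufiuruofirwe.
Rule 3 (pre-rhotic lowering): /u/ is a high vowel immediately before /r/, so it lowers to [o]. /i/ is a high vowel immediately before /r/, so it lowers to [e]. /esufiuruofirwe/ → esufioruoferwe.
Rule 4 (final vowel raising): /e/ is a mid vowel in word-final position, so it raises to [i]. /esufioruoferwe/ → esufioruoferwi.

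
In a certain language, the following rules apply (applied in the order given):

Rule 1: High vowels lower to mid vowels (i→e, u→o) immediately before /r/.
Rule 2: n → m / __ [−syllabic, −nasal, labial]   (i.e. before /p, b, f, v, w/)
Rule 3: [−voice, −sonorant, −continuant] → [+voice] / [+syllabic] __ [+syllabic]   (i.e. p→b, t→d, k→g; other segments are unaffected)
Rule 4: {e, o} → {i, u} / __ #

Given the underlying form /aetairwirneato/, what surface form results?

Rule 1 (pre-rhotic lowering): /i/ is a high vowel immediately before /r/, so it lowers to [e]. /i/ is a high vowel immediately before /r/, so it lowers to [e]. /aetairwirneato/ → aetaerwerneato.
Rule 2 (nasal place assimilation): no segment meets the environment; /aetaerwerneato/ is unchanged.
Rule 3 (intervocalic voicing): /t/ is a voiceless stop between vowels /e/ and /a/, so it voices to [d]. /t/ is a voiceless stop between vowels /a/ and /o/, so it voices to [d]. /aetaerwerneato/ → aedaerwerneado.
Rule 4 (final vowel raising): /o/ is a mid vowel in word-final position, so it raises to [u]. /aedaerwerneado/ → aedaerwerneadu.

aedaerwerneadu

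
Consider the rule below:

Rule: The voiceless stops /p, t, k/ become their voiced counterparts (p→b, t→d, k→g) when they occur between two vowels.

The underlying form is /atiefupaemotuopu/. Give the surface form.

/t/ is a voiceless stop between vowels /a/ and /i/, so it voices to [d].
/p/ is a voiceless stop between vowels /u/ and /a/, so it voices to [b].
/t/ is a voiceless stop between vowels /o/ and /u/, so it voices to [d].
/p/ is a voiceless stop between vowels /o/ and /u/, so it voices to [b].
Surface form: [adiefubaemoduobu].

adiefubaemoduobu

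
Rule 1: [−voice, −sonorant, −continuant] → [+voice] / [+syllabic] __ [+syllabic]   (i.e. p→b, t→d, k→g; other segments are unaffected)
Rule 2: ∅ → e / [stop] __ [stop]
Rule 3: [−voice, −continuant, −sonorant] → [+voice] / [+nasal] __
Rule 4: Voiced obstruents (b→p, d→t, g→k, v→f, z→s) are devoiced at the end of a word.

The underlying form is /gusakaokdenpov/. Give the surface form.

gusagaokedenbof

Rule 1 (intervocalic voicing): /k/ is a voiceless stop between vowels /a/ and /a/, so it voices to [g]. /gusakaokdenpov/ → gusagaokdenpov.
Rule 2 (stop-cluster e-epenthesis): /k/ and /d/ form a stop–stop cluster, so [e] is inserted between them. /gusagaokdenpov/ → gusagaokedenpov.
Rule 3 (post-nasal voicing): /p/ is a voiceless stop immediately after the nasal /n/, so it voices to [b]. /gusagaokedenpov/ → gusagaokedenbov.
Rule 4 (final devoicing): /v/ is a voiced obstruent in word-final position, so it devoices to [f]. /gusagaokedenbov/ → gusagaokedenbof.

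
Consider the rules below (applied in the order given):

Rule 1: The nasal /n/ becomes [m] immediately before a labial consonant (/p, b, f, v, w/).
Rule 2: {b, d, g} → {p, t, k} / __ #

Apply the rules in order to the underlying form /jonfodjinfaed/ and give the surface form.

Rule 1 (nasal place assimilation): /n/ precedes the labial consonant /f/, so it assimilates in place to [m]. /n/ precedes the labial consonant /f/, so it assimilates in place to [m]. /jonfodjinfaed/ → jomfodjimfaed.
Rule 2 (final devoicing): /d/ is a voiced stop in word-final position, so it devoices to [t]. /jomfodjimfaed/ → jomfodjimfaet.

jomfodjimfaet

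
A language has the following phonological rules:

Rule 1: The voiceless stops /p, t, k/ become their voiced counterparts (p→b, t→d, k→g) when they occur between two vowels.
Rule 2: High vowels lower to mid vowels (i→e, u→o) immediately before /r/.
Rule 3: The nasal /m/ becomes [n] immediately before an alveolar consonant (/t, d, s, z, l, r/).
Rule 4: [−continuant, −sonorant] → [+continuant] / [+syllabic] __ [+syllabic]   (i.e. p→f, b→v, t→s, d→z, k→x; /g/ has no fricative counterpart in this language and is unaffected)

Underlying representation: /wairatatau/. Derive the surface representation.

waerazazau

Rule 1 (intervocalic voicing): /t/ is a voiceless stop between vowels /a/ and /a/, so it voices to [d]. /t/ is a voiceless stop between vowels /a/ and /a/, so it voices to [d]. /wairatatau/ → wairadadau.
Rule 2 (pre-rhotic lowering): /i/ is a high vowel immediately before /r/, so it lowers to [e]. /wairadadau/ → waeradadau.
Rule 3 (nasal place assimilation): no segment meets the environment; /waeradadau/ is unchanged.
Rule 4 (intervocalic spirantization): /d/ is a stop between vowels /a/ and /a/, so it spirantizes to the fricative [z]. /d/ is a stop between vowels /a/ and /a/, so it spirantizes to the fricative [z]. /waeradadau/ → waerazazau.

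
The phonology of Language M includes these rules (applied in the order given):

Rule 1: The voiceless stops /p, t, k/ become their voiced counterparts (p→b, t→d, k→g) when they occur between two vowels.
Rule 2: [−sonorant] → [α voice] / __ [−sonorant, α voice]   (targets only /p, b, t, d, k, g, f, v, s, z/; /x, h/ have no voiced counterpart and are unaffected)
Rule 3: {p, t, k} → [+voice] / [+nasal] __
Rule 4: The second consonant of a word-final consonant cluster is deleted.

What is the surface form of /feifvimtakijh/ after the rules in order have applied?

Rule 1 (intervocalic voicing): /k/ is a voiceless stop between vowels /a/ and /i/, so it voices to [g]. /feifvimtakijh/ → feifvimtagijh.
Rule 2 (regressive voicing assimilation): /f/ precedes the voiced obstruent /v/, so it voices to [v] by assimilation. /feifvimtagijh/ → feivvimtagijh.
Rule 3 (post-nasal voicing): /t/ is a voiceless stop immediately after the nasal /m/, so it voices to [d]. /feivvimtagijh/ → feivvimdagijh.
Rule 4 (final cluster simplification): /h/ is the second consonant of a word-final cluster /jh/, so it deletes. /feivvimdagijh/ → feivvimdagij.

feivvimdagij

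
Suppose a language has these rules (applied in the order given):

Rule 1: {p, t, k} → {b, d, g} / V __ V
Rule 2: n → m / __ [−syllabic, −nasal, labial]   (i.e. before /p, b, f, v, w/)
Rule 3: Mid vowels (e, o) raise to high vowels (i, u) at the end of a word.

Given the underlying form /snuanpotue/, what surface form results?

snuampodui

Rule 1 (intervocalic voicing): /t/ is a voiceless stop between vowels /o/ and /u/, so it voices to [d]. /snuanpotue/ → snuanpodue.
Rule 2 (nasal place assimilation): /n/ precedes the labial consonant /p/, so it assimilates in place to [m]. /snuanpodue/ → snuampodue.
Rule 3 (final vowel raising): /e/ is a mid vowel in word-final position, so it raises to [i]. /snuampodue/ → snuampodui.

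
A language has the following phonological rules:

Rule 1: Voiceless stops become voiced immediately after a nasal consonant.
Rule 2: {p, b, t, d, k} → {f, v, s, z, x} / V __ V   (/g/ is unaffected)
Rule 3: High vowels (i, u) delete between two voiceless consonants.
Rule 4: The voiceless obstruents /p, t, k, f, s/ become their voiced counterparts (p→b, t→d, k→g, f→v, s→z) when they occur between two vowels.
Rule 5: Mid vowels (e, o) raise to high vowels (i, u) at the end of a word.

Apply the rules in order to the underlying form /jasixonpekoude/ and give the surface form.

jasxonbexouzi

Rule 1 (post-nasal voicing): /p/ is a voiceless stop immediately after the nasal /n/, so it voices to [b]. /jasixonpekoude/ → jasixonbekoude.
Rule 2 (intervocalic spirantization): /k/ is a stop between vowels /e/ and /o/, so it spirantizes to the fricative [x]. /d/ is a stop between vowels /u/ and /e/, so it spirantizes to the fricative [z]. /jasixonbekoude/ → jasixonbexouze.
Rule 3 (high vowel syncope): /i/ is a high vowel flanked by voiceless consonants /s/ and /x/, so it deletes. /jasixonbexouze/ → jasxonbexouze.
Rule 4 (intervocalic voicing): no segment meets the environment; /jasxonbexouze/ is unchanged.
Rule 5 (final vowel raising): /e/ is a mid vowel in word-final position, so it raises to [i]. /jasxonbexouze/ → jasxonbexouzi.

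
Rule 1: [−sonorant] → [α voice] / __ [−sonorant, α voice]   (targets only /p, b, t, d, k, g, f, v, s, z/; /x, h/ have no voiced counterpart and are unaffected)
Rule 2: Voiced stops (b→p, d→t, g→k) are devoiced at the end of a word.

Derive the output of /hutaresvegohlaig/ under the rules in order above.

hutarezvegohlaik

Rule 1 (regressive voicing assimilation): /s/ precedes the voiced obstruent /v/, so it voices to [z] by assimilation. /hutaresvegohlaig/ → hutarezvegohlaig.
Rule 2 (final devoicing): /g/ is a voiced stop in word-final position, so it devoices to [k]. /hutarezvegohlaig/ → hutarezvegohlaik.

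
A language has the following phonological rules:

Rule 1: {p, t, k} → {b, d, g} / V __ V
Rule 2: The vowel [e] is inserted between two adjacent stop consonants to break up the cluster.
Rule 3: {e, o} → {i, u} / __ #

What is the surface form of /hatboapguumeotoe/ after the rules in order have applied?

hateboapeguumeodoi

Rule 1 (intervocalic voicing): /t/ is a voiceless stop between vowels /o/ and /o/, so it voices to [d]. /hatboapguumeotoe/ → hatboapguumeodoe.
Rule 2 (stop-cluster e-epenthesis): /t/ and /b/ form a stop–stop cluster, so [e] is inserted between them. /p/ and /g/ form a stop–stop cluster, so [e] is inserted between them. /hatboapguumeodoe/ → hateboapeguumeodoe.
Rule 3 (final vowel raising): /e/ is a mid vowel in word-final position, so it raises to [i]. /hateboapeguumeodoe/ → hateboapeguumeodoi.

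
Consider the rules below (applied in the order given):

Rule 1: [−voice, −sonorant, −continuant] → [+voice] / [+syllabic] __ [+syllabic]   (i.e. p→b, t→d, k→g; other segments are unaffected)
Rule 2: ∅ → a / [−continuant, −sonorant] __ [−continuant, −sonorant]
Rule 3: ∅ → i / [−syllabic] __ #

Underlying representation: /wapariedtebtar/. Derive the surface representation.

wabariedatebatari

Rule 1 (intervocalic voicing): /p/ is a voiceless stop between vowels /a/ and /a/, so it voices to [b]. /wapariedtebtar/ → wabariedtebtar.
Rule 2 (stop-cluster a-epenthesis): /d/ and /t/ form a stop–stop cluster, so [a] is inserted between them. /b/ and /t/ form a stop–stop cluster, so [a] is inserted between them. /wabariedtebtar/ → wabariedatebatar.
Rule 3 (final i-epenthesis): the form ends in the consonant /r/, so [i] is inserted word-finally. /wabariedatebatar/ → wabariedatebatari.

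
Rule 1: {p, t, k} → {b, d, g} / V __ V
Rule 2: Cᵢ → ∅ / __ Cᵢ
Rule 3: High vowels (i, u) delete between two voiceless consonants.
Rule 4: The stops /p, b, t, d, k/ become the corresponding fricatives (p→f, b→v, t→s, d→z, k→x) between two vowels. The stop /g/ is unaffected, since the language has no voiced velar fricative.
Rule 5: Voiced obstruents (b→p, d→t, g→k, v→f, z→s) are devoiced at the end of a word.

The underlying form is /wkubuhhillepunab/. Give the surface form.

Rule 1 (intervocalic voicing): /p/ is a voiceless stop between vowels /e/ and /u/, so it voices to [b]. /wkubuhhillepunab/ → wkubuhhillebunab.
Rule 2 (degemination): /hh/ is a geminate; the first /h/ deletes. /ll/ is a geminate; the first /l/ deletes. /wkubuhhillebunab/ → wkubuhilebunab.
Rule 3 (high vowel syncope): no segment meets the environment; /wkubuhilebunab/ is unchanged.
Rule 4 (intervocalic spirantization): /b/ is a stop between vowels /u/ and /u/, so it spirantizes to the fricative [v]. /b/ is a stop between vowels /e/ and /u/, so it spirantizes to the fricative [v]. /wkubuhilebunab/ → wkuvuhilevunab.
Rule 5 (final devoicing): /b/ is a voiced obstruent in word-final position, so it devoices to [p]. /wkuvuhilevunab/ → wkuvuhilevunap.

wkuvuhilevunap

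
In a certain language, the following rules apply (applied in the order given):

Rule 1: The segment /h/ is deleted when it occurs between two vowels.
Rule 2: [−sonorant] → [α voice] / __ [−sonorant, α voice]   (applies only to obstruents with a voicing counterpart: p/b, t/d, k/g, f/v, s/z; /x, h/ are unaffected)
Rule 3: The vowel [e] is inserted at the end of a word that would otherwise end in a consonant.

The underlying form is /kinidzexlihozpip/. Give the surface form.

Rule 1 (intervocalic h-deletion): /h/ occurs between vowels /i/ and /o/, so it deletes. /kinidzexlihozpip/ → kinidzexliozpip.
Rule 2 (regressive voicing assimilation): /z/ precedes the voiceless obstruent /p/, so it devoices to [s] by assimilation. /kinidzexliozpip/ → kinidzexliospip.
Rule 3 (final e-epenthesis): the form ends in the consonant /p/, so [e] is inserted word-finally. /kinidzexliospip/ → kinidzexliospipe.

kinidzexliospipe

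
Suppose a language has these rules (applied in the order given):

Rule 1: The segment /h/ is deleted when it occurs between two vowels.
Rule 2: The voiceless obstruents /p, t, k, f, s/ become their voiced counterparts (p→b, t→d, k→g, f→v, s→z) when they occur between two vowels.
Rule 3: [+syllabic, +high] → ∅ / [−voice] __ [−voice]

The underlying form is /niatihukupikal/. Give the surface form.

Rule 1 (intervocalic h-deletion): /h/ occurs between vowels /i/ and /u/, so it deletes. /niatihukupikal/ → niatiukupikal.
Rule 2 (intervocalic voicing): /t/ is a voiceless obstruent between vowels /a/ and /i/, so it voices to [d]. /k/ is a voiceless obstruent between vowels /u/ and /u/, so it voices to [g]. /p/ is a voiceless obstruent between vowels /u/ and /i/, so it voices to [b]. /k/ is a voiceless obstruent between vowels /i/ and /a/, so it voices to [g]. /niatiukupikal/ → niadiugubigal.
Rule 3 (high vowel syncope): no segment meets the environment; /niadiugubigal/ is unchanged.

niadiugubigal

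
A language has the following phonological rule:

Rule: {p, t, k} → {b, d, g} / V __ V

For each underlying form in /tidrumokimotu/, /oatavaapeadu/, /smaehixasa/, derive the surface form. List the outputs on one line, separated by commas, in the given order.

/tidrumokimotu/: /k/ is a voiceless stop between vowels /o/ and /i/, so it voices to [g]. /t/ is a voiceless stop between vowels /o/ and /u/, so it voices to [d]. → [tidrumogimodu].
/oatavaapeadu/: /t/ is a voiceless stop between vowels /a/ and /a/, so it voices to [d]. /p/ is a voiceless stop between vowels /a/ and /e/, so it voices to [b]. → [oadavaabeadu].
/smaehixasa/: the rule's environment is not met; surfaces unchanged as [smaehixasa].

tidrumogimodu, oadavaabeadu, smaehixasa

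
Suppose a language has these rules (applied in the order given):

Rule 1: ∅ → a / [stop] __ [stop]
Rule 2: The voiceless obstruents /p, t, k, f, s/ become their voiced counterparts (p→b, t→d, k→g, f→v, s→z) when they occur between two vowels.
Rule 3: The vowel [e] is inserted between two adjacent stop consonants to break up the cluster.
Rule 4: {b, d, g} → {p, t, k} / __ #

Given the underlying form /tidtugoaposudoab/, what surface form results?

tidadugoabozudoap

Rule 1 (stop-cluster a-epenthesis): /d/ and /t/ form a stop–stop cluster, so [a] is inserted between them. /tidtugoaposudoab/ → tidatugoaposudoab.
Rule 2 (intervocalic voicing): /t/ is a voiceless obstruent between vowels /a/ and /u/, so it voices to [d]. /p/ is a voiceless obstruent between vowels /a/ and /o/, so it voices to [b]. /s/ is a voiceless obstruent between vowels /o/ and /u/, so it voices to [z]. /tidatugoaposudoab/ → tidadugoabozudoab.
Rule 3 (stop-cluster e-epenthesis): no segment meets the environment; /tidadugoabozudoab/ is unchanged.
Rule 4 (final devoicing): /b/ is a voiced stop in word-final position, so it devoices to [p]. /tidadugoabozudoab/ → tidadugoabozudoap.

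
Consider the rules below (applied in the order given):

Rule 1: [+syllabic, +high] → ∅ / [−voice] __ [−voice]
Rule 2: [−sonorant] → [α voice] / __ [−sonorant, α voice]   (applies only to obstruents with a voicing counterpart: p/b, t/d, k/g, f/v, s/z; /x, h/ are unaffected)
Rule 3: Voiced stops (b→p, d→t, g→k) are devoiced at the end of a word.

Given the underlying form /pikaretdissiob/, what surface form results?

pkareddissiop

Rule 1 (high vowel syncope): /i/ is a high vowel flanked by voiceless consonants /p/ and /k/, so it deletes. /pikaretdissiob/ → pkaretdissiob.
Rule 2 (regressive voicing assimilation): /t/ precedes the voiced obstruent /d/, so it voices to [d] by assimilation. /pkaretdissiob/ → pkareddissiob.
Rule 3 (final devoicing): /b/ is a voiced stop in word-final position, so it devoices to [p]. /pkareddissiob/ → pkareddissiop.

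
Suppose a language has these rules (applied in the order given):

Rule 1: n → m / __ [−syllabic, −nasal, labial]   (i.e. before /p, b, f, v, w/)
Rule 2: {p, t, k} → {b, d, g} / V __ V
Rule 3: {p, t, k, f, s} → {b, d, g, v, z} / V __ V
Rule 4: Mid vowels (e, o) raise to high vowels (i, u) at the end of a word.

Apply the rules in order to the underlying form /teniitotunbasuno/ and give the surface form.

Rule 1 (nasal place assimilation): /n/ precedes the labial consonant /b/, so it assimilates in place to [m]. /teniitotunbasuno/ → teniitotumbasuno.
Rule 2 (intervocalic voicing): /t/ is a voiceless stop between vowels /i/ and /o/, so it voices to [d]. /t/ is a voiceless stop between vowels /o/ and /u/, so it voices to [d]. /teniitotumbasuno/ → teniidodumbasuno.
Rule 3 (intervocalic voicing): /s/ is a voiceless obstruent between vowels /a/ and /u/, so it voices to [z]. /teniidodumbasuno/ → teniidodumbazuno.
Rule 4 (final vowel raising): /o/ is a mid vowel in word-final position, so it raises to [u]. /teniidodumbazuno/ → teniidodumbazunu.

teniidodumbazunu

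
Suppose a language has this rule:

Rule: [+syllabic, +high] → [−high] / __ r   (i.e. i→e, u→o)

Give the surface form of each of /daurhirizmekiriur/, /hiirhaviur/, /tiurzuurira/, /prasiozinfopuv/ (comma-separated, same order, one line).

/daurhirizmekiriur/: /u/ is a high vowel immediately before /r/, so it lowers to [o]. /i/ is a high vowel immediately before /r/, so it lowers to [e]. /i/ is a high vowel immediately before /r/, so it lowers to [e]. /u/ is a high vowel immediately before /r/, so it lowers to [o]. → [daorherizmekerior].
/hiirhaviur/: /i/ is a high vowel immediately before /r/, so it lowers to [e]. /u/ is a high vowel immediately before /r/, so it lowers to [o]. → [hierhavior].
/tiurzuurira/: /u/ is a high vowel immediately before /r/, so it lowers to [o]. /u/ is a high vowel immediately before /r/, so it lowers to [o]. /i/ is a high vowel immediately before /r/, so it lowers to [e]. → [tiorzuorera].
/prasiozinfopuv/: the rule's environment is not met; surfaces unchanged as [prasiozinfopuv].

daorherizmekerior, hierhavior, tiorzuorera, prasiozinfopuv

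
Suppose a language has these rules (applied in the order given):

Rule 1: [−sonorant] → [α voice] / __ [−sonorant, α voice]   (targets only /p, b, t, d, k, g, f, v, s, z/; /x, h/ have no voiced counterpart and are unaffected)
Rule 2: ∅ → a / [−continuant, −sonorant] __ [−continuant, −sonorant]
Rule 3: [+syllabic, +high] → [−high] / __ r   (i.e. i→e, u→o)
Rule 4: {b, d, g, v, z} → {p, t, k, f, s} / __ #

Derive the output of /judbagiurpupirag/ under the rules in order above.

judabagiorpuperak

Rule 1 (regressive voicing assimilation): no segment meets the environment; /judbagiurpupirag/ is unchanged.
Rule 2 (stop-cluster a-epenthesis): /d/ and /b/ form a stop–stop cluster, so [a] is inserted between them. /judbagiurpupirag/ → judabagiurpupirag.
Rule 3 (pre-rhotic lowering): /u/ is a high vowel immediately before /r/, so it lowers to [o]. /i/ is a high vowel immediately before /r/, so it lowers to [e]. /judabagiurpupirag/ → judabagiorpuperag.
Rule 4 (final devoicing): /g/ is a voiced obstruent in word-final position, so it devoices to [k]. /judabagiorpuperag/ → judabagiorpuperak.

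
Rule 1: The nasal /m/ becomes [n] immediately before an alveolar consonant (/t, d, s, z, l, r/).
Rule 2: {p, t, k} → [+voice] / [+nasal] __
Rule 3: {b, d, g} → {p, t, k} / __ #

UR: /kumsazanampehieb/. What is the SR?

Rule 1 (nasal place assimilation): /m/ precedes the alveolar consonant /s/, so it assimilates in place to [n]. /kumsazanampehieb/ → kunsazanampehieb.
Rule 2 (post-nasal voicing): /p/ is a voiceless stop immediately after the nasal /m/, so it voices to [b]. /kunsazanampehieb/ → kunsazanambehieb.
Rule 3 (final devoicing): /b/ is a voiced stop in word-final position, so it devoices to [p]. /kunsazanambehieb/ → kunsazanambehiep.

kunsazanambehiep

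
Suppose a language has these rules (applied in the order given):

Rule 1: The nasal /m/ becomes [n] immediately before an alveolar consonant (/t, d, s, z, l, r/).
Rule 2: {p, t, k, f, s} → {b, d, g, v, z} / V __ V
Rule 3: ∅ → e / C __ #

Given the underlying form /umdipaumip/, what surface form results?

Rule 1 (nasal place assimilation): /m/ precedes the alveolar consonant /d/, so it assimilates in place to [n]. /umdipaumip/ → undipaumip.
Rule 2 (intervocalic voicing): /p/ is a voiceless obstruent between vowels /i/ and /a/, so it voices to [b]. /undipaumip/ → undibaumip.
Rule 3 (final e-epenthesis): the form ends in the consonant /p/, so [e] is inserted word-finally. /undibaumip/ → undibaumipe.

undibaumipe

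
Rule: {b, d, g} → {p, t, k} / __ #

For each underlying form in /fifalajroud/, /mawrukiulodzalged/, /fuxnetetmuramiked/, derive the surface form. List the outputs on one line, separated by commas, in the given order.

/fifalajroud/: /d/ is a voiced stop in word-final position, so it devoices to [t]. → [fifalajrout].
/mawrukiulodzalged/: /d/ is a voiced stop in word-final position, so it devoices to [t]. → [mawrukiulodzalget].
/fuxnetetmuramiked/: /d/ is a voiced stop in word-final position, so it devoices to [t]. → [fuxnetetmuramiket].

fifalajrout, mawrukiulodzalget, fuxnetetmuramiket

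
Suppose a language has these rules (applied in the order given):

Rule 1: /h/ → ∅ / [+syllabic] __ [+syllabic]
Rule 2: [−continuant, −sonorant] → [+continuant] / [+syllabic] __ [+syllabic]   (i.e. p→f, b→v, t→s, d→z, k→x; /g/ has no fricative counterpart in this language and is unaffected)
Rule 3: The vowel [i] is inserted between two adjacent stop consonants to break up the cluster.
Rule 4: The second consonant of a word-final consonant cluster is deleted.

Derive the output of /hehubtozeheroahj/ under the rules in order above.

Rule 1 (intervocalic h-deletion): /h/ occurs between vowels /e/ and /u/, so it deletes. /h/ occurs between vowels /e/ and /e/, so it deletes. /hehubtozeheroahj/ → heubtozeeroahj.
Rule 2 (intervocalic spirantization): no segment meets the environment; /heubtozeeroahj/ is unchanged.
Rule 3 (stop-cluster i-epenthesis): /b/ and /t/ form a stop–stop cluster, so [i] is inserted between them. /heubtozeeroahj/ → heubitozeeroahj.
Rule 4 (final cluster simplification): /j/ is the second consonant of a word-final cluster /hj/, so it deletes. /heubitozeeroahj/ → heubitozeeroah.

heubitozeeroah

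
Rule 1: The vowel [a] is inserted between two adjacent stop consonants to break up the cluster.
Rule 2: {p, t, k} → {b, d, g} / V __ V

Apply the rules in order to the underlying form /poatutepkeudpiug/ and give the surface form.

Rule 1 (stop-cluster a-epenthesis): /p/ and /k/ form a stop–stop cluster, so [a] is inserted between them. /d/ and /p/ form a stop–stop cluster, so [a] is inserted between them. /poatutepkeudpiug/ → poatutepakeudapiug.
Rule 2 (intervocalic voicing): /t/ is a voiceless stop between vowels /a/ and /u/, so it voices to [d]. /t/ is a voiceless stop between vowels /u/ and /e/, so it voices to [d]. /p/ is a voiceless stop between vowels /e/ and /a/, so it voices to [b]. /k/ is a voiceless stop between vowels /a/ and /e/, so it voices to [g]. /p/ is a voiceless stop between vowels /a/ and /i/, so it voices to [b]. /poatutepakeudapiug/ → poadudebageudabiug.

poadudebageudabiug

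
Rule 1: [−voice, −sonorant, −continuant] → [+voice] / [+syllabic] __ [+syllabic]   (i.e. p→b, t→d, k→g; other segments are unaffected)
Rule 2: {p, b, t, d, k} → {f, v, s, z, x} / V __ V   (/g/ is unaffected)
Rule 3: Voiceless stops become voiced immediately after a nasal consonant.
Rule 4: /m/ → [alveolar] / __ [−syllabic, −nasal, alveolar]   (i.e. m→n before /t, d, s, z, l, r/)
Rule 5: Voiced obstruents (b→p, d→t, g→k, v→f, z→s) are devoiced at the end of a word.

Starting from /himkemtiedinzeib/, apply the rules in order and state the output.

himgendiezinzeip

Rule 1 (intervocalic voicing): no segment meets the environment; /himkemtiedinzeib/ is unchanged.
Rule 2 (intervocalic spirantization): /d/ is a stop between vowels /e/ and /i/, so it spirantizes to the fricative [z]. /himkemtiedinzeib/ → himkemtiezinzeib.
Rule 3 (post-nasal voicing): /k/ is a voiceless stop immediately after the nasal /m/, so it voices to [g]. /t/ is a voiceless stop immediately after the nasal /m/, so it voices to [d]. /himkemtiezinzeib/ → himgemdiezinzeib.
Rule 4 (nasal place assimilation): /m/ precedes the alveolar consonant /d/, so it assimilates in place to [n]. /himgemdiezinzeib/ → himgendiezinzeib.
Rule 5 (final devoicing): /b/ is a voiced obstruent in word-final position, so it devoices to [p]. /himgendiezinzeib/ → himgendiezinzeip.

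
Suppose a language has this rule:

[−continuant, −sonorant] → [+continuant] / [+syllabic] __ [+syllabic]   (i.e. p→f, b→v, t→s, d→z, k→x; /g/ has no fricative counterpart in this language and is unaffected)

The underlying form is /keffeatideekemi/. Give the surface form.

/t/ is a stop between vowels /a/ and /i/, so it spirantizes to the fricative [s].
/d/ is a stop between vowels /i/ and /e/, so it spirantizes to the fricative [z].
/k/ is a stop between vowels /e/ and /e/, so it spirantizes to the fricative [x].
The other instance of /k/ does not occur in the required environment and remains unchanged.
Surface form: [keffeasizeexemi].

keffeasizeexemi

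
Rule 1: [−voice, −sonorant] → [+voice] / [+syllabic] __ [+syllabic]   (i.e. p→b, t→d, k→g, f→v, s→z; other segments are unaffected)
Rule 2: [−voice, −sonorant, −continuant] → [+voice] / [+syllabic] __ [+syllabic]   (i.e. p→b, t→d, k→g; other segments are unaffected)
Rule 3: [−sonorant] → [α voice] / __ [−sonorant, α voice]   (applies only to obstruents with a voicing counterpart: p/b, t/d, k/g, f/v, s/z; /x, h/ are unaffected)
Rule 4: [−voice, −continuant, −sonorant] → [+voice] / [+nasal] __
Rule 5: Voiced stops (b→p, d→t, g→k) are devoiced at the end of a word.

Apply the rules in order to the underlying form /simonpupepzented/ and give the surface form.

simonbubebzendet

Rule 1 (intervocalic voicing): /p/ is a voiceless obstruent between vowels /u/ and /e/, so it voices to [b]. /simonpupepzented/ → simonpubepzented.
Rule 2 (intervocalic voicing): no segment meets the environment; /simonpubepzented/ is unchanged.
Rule 3 (regressive voicing assimilation): /p/ precedes the voiced obstruent /z/, so it voices to [b] by assimilation. /simonpubepzented/ → simonpubebzented.
Rule 4 (post-nasal voicing): /p/ is a voiceless stop immediately after the nasal /n/, so it voices to [b]. /t/ is a voiceless stop immediately after the nasal /n/, so it voices to [d]. /simonpubebzented/ → simonbubebzended.
Rule 5 (final devoicing): /d/ is a voiced stop in word-final position, so it devoices to [t]. /simonbubebzended/ → simonbubebzendet.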